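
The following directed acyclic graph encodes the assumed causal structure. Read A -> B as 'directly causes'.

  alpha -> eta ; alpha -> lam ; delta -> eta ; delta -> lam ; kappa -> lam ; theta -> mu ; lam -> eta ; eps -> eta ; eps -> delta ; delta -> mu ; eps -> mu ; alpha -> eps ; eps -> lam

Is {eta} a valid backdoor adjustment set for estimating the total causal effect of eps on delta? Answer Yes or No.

No

Backdoor paths from eps to delta (paths whose first edge points into eps):
  P1: eps <- alpha -> lam <- delta
  P2: eps <- alpha -> lam -> eta <- delta
  P3: eps <- alpha -> eta <- delta
  P4: eps <- alpha -> eta <- lam <- delta
Condition 1 (no descendant of eps in the set): FAILS — eta is a descendant of eps.
Condition 2 (every backdoor path blocked by {eta}):
  P1: open — collider(s) lam are conditioned on (or have a conditioned descendant) and no non-collider on the path is in the set.
  P2: open — collider(s) eta are conditioned on (or have a conditioned descendant) and no non-collider on the path is in the set.
  P3: open — collider(s) eta are conditioned on (or have a conditioned descendant) and no non-collider on the path is in the set.
  P4: open — collider(s) eta are conditioned on (or have a conditioned descendant) and no non-collider on the path is in the set.
{eta} does not satisfy the backdoor criterion.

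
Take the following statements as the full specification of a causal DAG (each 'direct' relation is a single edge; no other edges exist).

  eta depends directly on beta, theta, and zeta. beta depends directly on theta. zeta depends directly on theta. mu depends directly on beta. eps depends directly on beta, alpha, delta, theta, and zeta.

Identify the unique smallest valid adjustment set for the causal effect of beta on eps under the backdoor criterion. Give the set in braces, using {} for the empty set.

{theta}

Variables eligible for adjustment (non-descendants of beta, excluding beta and eps): {alpha, delta, theta, zeta}.
Backdoor paths from beta to eps:
  P1: beta <- theta -> zeta -> eps
  P2: beta <- theta -> eta <- zeta -> eps
  P3: beta <- theta -> eps
The empty set is not sufficient: P1 (beta <- theta -> zeta -> eps) has no collider blocking it and no conditioned non-collider, so it is open.
Try {theta}:
  P1: blocked at fork node theta ∈ conditioning set.
  P2: blocked at fork node theta ∈ conditioning set.
  P3: blocked at fork node theta ∈ conditioning set.
{theta} contains no descendant of beta and blocks every backdoor path.
No other singleton works — e.g. {alpha} leaves P1 open — so {theta} is the unique smallest valid adjustment set.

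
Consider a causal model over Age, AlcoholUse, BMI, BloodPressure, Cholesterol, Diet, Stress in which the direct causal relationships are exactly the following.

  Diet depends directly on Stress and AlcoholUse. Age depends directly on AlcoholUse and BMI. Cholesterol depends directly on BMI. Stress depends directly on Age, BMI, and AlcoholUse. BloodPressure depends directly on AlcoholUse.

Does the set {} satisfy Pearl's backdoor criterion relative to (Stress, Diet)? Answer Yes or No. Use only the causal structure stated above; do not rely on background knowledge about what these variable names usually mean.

No

Backdoor paths from Stress to Diet (paths whose first edge points into Stress):
  P1: Stress <- AlcoholUse -> Diet
  P2: Stress <- BMI -> Age <- AlcoholUse -> Diet
  P3: Stress <- Age <- AlcoholUse -> Diet
Condition 1 (no descendant of Stress in the set): holds — descendants of Stress are {Diet}; none are in {}.
Condition 2 (every backdoor path blocked by {}):
  P1: open — no interior node is in the conditioning set.
  P2: blocked at collider Age (neither it nor any descendant is in the conditioning set).
  P3: open — no interior node is in the conditioning set.
{} does not satisfy the backdoor criterion.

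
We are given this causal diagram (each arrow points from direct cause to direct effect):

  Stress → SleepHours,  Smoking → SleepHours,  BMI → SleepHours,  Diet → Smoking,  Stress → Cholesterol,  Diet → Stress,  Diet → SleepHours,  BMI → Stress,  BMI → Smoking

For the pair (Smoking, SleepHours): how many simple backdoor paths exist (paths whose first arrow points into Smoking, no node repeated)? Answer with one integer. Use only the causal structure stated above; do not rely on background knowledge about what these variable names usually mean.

A backdoor path from Smoking to SleepHours is any simple undirected path whose first edge points into Smoking (i.e. leaves Smoking via a parent).
Parents of Smoking: {BMI, Diet}.
Enumerating:
  P1: Smoking <- BMI -> Stress <- Diet -> SleepHours
  P2: Smoking <- BMI -> Stress -> SleepHours
  P3: Smoking <- BMI -> SleepHours
  P4: Smoking <- Diet -> Stress <- BMI -> SleepHours
  P5: Smoking <- Diet -> Stress -> SleepHours
  P6: Smoking <- Diet -> SleepHours
That exhausts the simple backdoor paths. Count: 6.

6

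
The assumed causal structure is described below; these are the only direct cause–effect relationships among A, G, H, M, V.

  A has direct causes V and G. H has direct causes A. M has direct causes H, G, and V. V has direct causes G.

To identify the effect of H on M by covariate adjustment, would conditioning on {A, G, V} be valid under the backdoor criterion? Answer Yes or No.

Yes

Backdoor paths from H to M (paths whose first edge points into H):
  P1: H <- A <- G -> V -> M
  P2: H <- A <- G -> M
  P3: H <- A <- V <- G -> M
  P4: H <- A <- V -> M
Condition 1 (no descendant of H in the set): holds — descendants of H are {M}; none are in {A, G, V}.
Condition 2 (every backdoor path blocked by {A, G, V}):
  P1: blocked at chain node A ∈ conditioning set.
  P2: blocked at chain node A ∈ conditioning set.
  P3: blocked at chain node A ∈ conditioning set.
  P4: blocked at chain node A ∈ conditioning set.
{A, G, V} satisfies the backdoor criterion.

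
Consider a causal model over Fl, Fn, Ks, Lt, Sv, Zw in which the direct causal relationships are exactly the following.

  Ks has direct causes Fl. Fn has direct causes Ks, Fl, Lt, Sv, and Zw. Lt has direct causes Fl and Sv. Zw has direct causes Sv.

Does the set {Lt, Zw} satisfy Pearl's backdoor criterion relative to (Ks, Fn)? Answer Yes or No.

No

Backdoor paths from Ks to Fn (paths whose first edge points into Ks):
  P1: Ks <- Fl -> Lt <- Sv -> Zw -> Fn
  P2: Ks <- Fl -> Lt <- Sv -> Fn
  P3: Ks <- Fl -> Lt -> Fn
  P4: Ks <- Fl -> Fn
Condition 1 (no descendant of Ks in the set): holds — descendants of Ks are {Fn}; none are in {Lt, Zw}.
Condition 2 (every backdoor path blocked by {Lt, Zw}):
  P1: blocked at chain node Zw ∈ conditioning set.
  P2: open — collider(s) Lt are conditioned on (or have a conditioned descendant) and no non-collider on the path is in the set.
  P3: blocked at chain node Lt ∈ conditioning set.
  P4: open — no interior node is in the conditioning set.
{Lt, Zw} does not satisfy the backdoor criterion.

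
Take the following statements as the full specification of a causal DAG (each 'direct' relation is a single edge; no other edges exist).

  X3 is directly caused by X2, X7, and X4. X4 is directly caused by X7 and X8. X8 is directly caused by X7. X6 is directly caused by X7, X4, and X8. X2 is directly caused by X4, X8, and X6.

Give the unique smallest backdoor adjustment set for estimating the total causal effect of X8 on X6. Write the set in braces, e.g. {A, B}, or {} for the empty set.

Variables eligible for adjustment (non-descendants of X8, excluding X8 and X6): {X7}.
Backdoor paths from X8 to X6:
  P1: X8 <- X7 -> X4 -> X6
  P2: X8 <- X7 -> X4 -> X2 <- X6
  P3: X8 <- X7 -> X4 -> X3 <- X2 <- X6
  P4: X8 <- X7 -> X6
  P5: X8 <- X7 -> X3 <- X4 -> X6
  P6: X8 <- X7 -> X3 <- X4 -> X2 <- X6
  P7: X8 <- X7 -> X3 <- X2 <- X4 -> X6
  P8: X8 <- X7 -> X3 <- X2 <- X6
The empty set is not sufficient: P1 (X8 <- X7 -> X4 -> X6) has no collider blocking it and no conditioned non-collider, so it is open.
Try {X7}:
  P1: blocked at fork node X7 ∈ conditioning set.
  P2: blocked at fork node X7 ∈ conditioning set.
  P3: blocked at fork node X7 ∈ conditioning set.
  P4: blocked at fork node X7 ∈ conditioning set.
  P5: blocked at fork node X7 ∈ conditioning set.
  P6: blocked at fork node X7 ∈ conditioning set.
  P7: blocked at fork node X7 ∈ conditioning set.
  P8: blocked at fork node X7 ∈ conditioning set.
{X7} contains no descendant of X8 and blocks every backdoor path.
{X7} is the unique smallest valid adjustment set.

{X7}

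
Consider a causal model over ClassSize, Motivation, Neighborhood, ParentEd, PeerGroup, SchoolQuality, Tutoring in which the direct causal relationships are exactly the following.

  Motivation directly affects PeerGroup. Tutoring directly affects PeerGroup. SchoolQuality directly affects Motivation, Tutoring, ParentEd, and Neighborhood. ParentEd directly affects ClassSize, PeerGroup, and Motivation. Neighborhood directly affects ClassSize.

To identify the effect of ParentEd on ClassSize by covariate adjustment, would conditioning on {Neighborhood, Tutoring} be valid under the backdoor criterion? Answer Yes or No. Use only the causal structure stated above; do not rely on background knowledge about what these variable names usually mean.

Backdoor paths from ParentEd to ClassSize (paths whose first edge points into ParentEd):
  P1: ParentEd <- SchoolQuality -> Neighborhood -> ClassSize
Condition 1 (no descendant of ParentEd in the set): holds — descendants of ParentEd are {ClassSize, Motivation, PeerGroup}; none are in {Neighborhood, Tutoring}.
Condition 2 (every backdoor path blocked by {Neighborhood, Tutoring}):
  P1: blocked at chain node Neighborhood ∈ conditioning set.
{Neighborhood, Tutoring} satisfies the backdoor criterion.

Yes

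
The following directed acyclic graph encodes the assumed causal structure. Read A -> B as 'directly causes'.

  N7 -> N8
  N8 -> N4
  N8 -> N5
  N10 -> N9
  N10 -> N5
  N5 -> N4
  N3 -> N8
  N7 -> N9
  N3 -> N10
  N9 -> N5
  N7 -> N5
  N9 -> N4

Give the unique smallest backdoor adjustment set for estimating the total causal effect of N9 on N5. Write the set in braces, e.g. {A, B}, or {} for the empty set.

Variables eligible for adjustment (non-descendants of N9, excluding N9 and N5): {N10, N3, N7, N8}.
Backdoor paths from N9 to N5:
  P1: N9 <- N7 -> N8 <- N3 -> N10 -> N5
  P2: N9 <- N7 -> N8 -> N5
  P3: N9 <- N7 -> N8 -> N4 <- N5
  P4: N9 <- N7 -> N5
  P5: N9 <- N10 <- N3 -> N8 <- N7 -> N5
  P6: N9 <- N10 <- N3 -> N8 -> N5
  P7: N9 <- N10 <- N3 -> N8 -> N4 <- N5
  P8: N9 <- N10 -> N5
The empty set is not sufficient: P2 (N9 <- N7 -> N8 -> N5) has no collider blocking it and no conditioned non-collider, so it is open.
Try {N10, N7}:
  P1: blocked at fork node N7 ∈ conditioning set.
  P2: blocked at fork node N7 ∈ conditioning set.
  P3: blocked at fork node N7 ∈ conditioning set.
  P4: blocked at fork node N7 ∈ conditioning set.
  P5: blocked at chain node N10 ∈ conditioning set.
  P6: blocked at chain node N10 ∈ conditioning set.
  P7: blocked at chain node N10 ∈ conditioning set.
  P8: blocked at fork node N10 ∈ conditioning set.
{N10, N7} contains no descendant of N9 and blocks every backdoor path.
Every element of {N10, N7} is needed (dropping N10 leaves P6 open; dropping N7 leaves P2 open), so no proper subset is valid.
Among all size-2 subsets of the eligible variables, only {N10, N7} blocks every backdoor path, so it is the unique smallest valid adjustment set.

{N10, N7}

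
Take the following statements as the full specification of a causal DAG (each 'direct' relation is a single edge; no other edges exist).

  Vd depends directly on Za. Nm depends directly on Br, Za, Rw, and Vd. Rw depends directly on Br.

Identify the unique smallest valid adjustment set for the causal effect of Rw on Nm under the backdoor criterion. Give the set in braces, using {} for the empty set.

Variables eligible for adjustment (non-descendants of Rw, excluding Rw and Nm): {Br, Vd, Za}.
Backdoor paths from Rw to Nm:
  P1: Rw <- Br -> Nm
The empty set is not sufficient: P1 (Rw <- Br -> Nm) has no collider blocking it and no conditioned non-collider, so it is open.
Try {Br}:
  P1: blocked at fork node Br ∈ conditioning set.
{Br} contains no descendant of Rw and blocks every backdoor path.
No other singleton works — e.g. {Za} leaves P1 open — so {Br} is the unique smallest valid adjustment set.

{Br}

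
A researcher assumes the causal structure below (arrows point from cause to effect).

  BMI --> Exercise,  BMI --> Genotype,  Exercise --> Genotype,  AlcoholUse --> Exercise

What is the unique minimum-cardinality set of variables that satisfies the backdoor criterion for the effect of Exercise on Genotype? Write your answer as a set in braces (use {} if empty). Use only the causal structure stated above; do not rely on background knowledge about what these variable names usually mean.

{BMI}

Variables eligible for adjustment (non-descendants of Exercise, excluding Exercise and Genotype): {AlcoholUse, BMI}.
Backdoor paths from Exercise to Genotype:
  P1: Exercise <- BMI -> Genotype
The empty set is not sufficient: P1 (Exercise <- BMI -> Genotype) has no collider blocking it and no conditioned non-collider, so it is open.
Try {BMI}:
  P1: blocked at fork node BMI ∈ conditioning set.
{BMI} contains no descendant of Exercise and blocks every backdoor path.
No other singleton works — e.g. {AlcoholUse} leaves P1 open — so {BMI} is the unique smallest valid adjustment set.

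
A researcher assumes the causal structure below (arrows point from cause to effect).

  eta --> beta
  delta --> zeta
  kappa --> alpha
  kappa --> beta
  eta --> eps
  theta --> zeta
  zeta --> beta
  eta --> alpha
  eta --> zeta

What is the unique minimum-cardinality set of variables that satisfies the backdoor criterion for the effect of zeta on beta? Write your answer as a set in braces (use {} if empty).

{eta}

Variables eligible for adjustment (non-descendants of zeta, excluding zeta and beta): {alpha, delta, eps, eta, kappa, theta}.
Backdoor paths from zeta to beta:
  P1: zeta <- eta -> alpha <- kappa -> beta
  P2: zeta <- eta -> beta
The empty set is not sufficient: P2 (zeta <- eta -> beta) has no collider blocking it and no conditioned non-collider, so it is open.
Try {eta}:
  P1: blocked at fork node eta ∈ conditioning set.
  P2: blocked at fork node eta ∈ conditioning set.
{eta} contains no descendant of zeta and blocks every backdoor path.
No other singleton works — e.g. {theta} leaves P2 open — so {eta} is the unique smallest valid adjustment set.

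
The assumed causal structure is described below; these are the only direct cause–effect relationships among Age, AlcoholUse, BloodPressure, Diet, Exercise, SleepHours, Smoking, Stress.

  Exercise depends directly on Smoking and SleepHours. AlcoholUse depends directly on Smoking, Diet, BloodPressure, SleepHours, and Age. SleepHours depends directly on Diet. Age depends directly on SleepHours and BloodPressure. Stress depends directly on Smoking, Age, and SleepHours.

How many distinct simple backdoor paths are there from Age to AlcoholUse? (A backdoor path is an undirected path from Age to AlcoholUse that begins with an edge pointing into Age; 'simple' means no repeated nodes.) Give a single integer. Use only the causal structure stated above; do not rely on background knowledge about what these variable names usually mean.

A backdoor path from Age to AlcoholUse is any simple undirected path whose first edge points into Age (i.e. leaves Age via a parent).
Parents of Age: {BloodPressure, SleepHours}.
Enumerating:
  P1: Age <- BloodPressure -> AlcoholUse
  P2: Age <- SleepHours <- Diet -> AlcoholUse
  P3: Age <- SleepHours -> AlcoholUse
  P4: Age <- SleepHours -> Stress <- Smoking -> AlcoholUse
  P5: Age <- SleepHours -> Exercise <- Smoking -> AlcoholUse
That exhausts the simple backdoor paths. Count: 5.

5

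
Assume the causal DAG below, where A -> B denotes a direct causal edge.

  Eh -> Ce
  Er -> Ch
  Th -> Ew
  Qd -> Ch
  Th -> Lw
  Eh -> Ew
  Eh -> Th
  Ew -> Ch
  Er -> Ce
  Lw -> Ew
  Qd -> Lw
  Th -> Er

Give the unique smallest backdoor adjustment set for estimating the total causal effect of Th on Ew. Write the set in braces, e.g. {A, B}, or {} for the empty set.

Variables eligible for adjustment (non-descendants of Th, excluding Th and Ew): {Eh, Qd}.
Backdoor paths from Th to Ew:
  P1: Th <- Eh -> Ew
  P2: Th <- Eh -> Ce <- Er -> Ch <- Qd -> Lw -> Ew
  P3: Th <- Eh -> Ce <- Er -> Ch <- Ew
The empty set is not sufficient: P1 (Th <- Eh -> Ew) has no collider blocking it and no conditioned non-collider, so it is open.
Try {Eh}:
  P1: blocked at fork node Eh ∈ conditioning set.
  P2: blocked at fork node Eh ∈ conditioning set.
  P3: blocked at fork node Eh ∈ conditioning set.
{Eh} contains no descendant of Th and blocks every backdoor path.
No other singleton works — e.g. {Qd} leaves P1 open — so {Eh} is the unique smallest valid adjustment set.

{Eh}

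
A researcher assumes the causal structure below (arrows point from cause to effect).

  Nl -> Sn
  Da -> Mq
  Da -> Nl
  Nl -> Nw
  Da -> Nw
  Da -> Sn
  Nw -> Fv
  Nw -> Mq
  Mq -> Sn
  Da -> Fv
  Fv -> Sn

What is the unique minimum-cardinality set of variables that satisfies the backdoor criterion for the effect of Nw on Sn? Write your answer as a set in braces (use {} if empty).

{Da, Nl}

Variables eligible for adjustment (non-descendants of Nw, excluding Nw and Sn): {Da, Nl}.
Backdoor paths from Nw to Sn:
  P1: Nw <- Da -> Nl -> Sn
  P2: Nw <- Da -> Mq -> Sn
  P3: Nw <- Da -> Fv -> Sn
  P4: Nw <- Da -> Sn
  P5: Nw <- Nl <- Da -> Mq -> Sn
  P6: Nw <- Nl <- Da -> Fv -> Sn
  P7: Nw <- Nl <- Da -> Sn
  P8: Nw <- Nl -> Sn
The empty set is not sufficient: P1 (Nw <- Da -> Nl -> Sn) has no collider blocking it and no conditioned non-collider, so it is open.
Try {Da, Nl}:
  P1: blocked at fork node Da ∈ conditioning set.
  P2: blocked at fork node Da ∈ conditioning set.
  P3: blocked at fork node Da ∈ conditioning set.
  P4: blocked at fork node Da ∈ conditioning set.
  P5: blocked at chain node Nl ∈ conditioning set.
  P6: blocked at chain node Nl ∈ conditioning set.
  P7: blocked at chain node Nl ∈ conditioning set.
  P8: blocked at fork node Nl ∈ conditioning set.
{Da, Nl} contains no descendant of Nw and blocks every backdoor path.
Every element of {Da, Nl} is needed (dropping Da leaves P2 open; dropping Nl leaves P8 open), so no proper subset is valid.
Among all size-2 subsets of the eligible variables, only {Da, Nl} blocks every backdoor path, so it is the unique smallest valid adjustment set.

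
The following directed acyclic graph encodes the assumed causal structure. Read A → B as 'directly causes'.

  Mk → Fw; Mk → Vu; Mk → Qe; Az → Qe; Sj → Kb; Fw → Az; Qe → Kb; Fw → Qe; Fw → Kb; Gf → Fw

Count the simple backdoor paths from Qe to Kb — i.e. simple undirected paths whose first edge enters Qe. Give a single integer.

3

A backdoor path from Qe to Kb is any simple undirected path whose first edge points into Qe (i.e. leaves Qe via a parent).
Parents of Qe: {Az, Fw, Mk}.
Enumerating:
  P1: Qe <- Mk -> Fw -> Kb
  P2: Qe <- Fw -> Kb
  P3: Qe <- Az <- Fw -> Kb
That exhausts the simple backdoor paths. Count: 3.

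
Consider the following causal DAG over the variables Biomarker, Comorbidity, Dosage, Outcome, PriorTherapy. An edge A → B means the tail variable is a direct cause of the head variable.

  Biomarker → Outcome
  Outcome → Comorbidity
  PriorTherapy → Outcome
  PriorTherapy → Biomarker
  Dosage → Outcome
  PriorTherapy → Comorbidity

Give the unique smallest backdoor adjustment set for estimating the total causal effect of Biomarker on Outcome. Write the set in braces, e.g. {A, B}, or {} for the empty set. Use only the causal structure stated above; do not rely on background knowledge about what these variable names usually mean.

{PriorTherapy}

Variables eligible for adjustment (non-descendants of Biomarker, excluding Biomarker and Outcome): {Dosage, PriorTherapy}.
Backdoor paths from Biomarker to Outcome:
  P1: Biomarker <- PriorTherapy -> Outcome
  P2: Biomarker <- PriorTherapy -> Comorbidity <- Outcome
The empty set is not sufficient: P1 (Biomarker <- PriorTherapy -> Outcome) has no collider blocking it and no conditioned non-collider, so it is open.
Try {PriorTherapy}:
  P1: blocked at fork node PriorTherapy ∈ conditioning set.
  P2: blocked at fork node PriorTherapy ∈ conditioning set.
{PriorTherapy} contains no descendant of Biomarker and blocks every backdoor path.
No other singleton works — e.g. {Dosage} leaves P1 open — so {PriorTherapy} is the unique smallest valid adjustment set.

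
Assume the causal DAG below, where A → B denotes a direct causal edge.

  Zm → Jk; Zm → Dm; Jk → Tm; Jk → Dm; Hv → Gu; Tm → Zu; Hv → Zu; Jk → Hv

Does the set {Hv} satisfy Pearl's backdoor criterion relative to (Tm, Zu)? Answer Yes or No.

Yes

Backdoor paths from Tm to Zu (paths whose first edge points into Tm):
  P1: Tm <- Jk -> Hv -> Zu
Condition 1 (no descendant of Tm in the set): holds — descendants of Tm are {Zu}; none are in {Hv}.
Condition 2 (every backdoor path blocked by {Hv}):
  P1: blocked at chain node Hv ∈ conditioning set.
{Hv} satisfies the backdoor criterion.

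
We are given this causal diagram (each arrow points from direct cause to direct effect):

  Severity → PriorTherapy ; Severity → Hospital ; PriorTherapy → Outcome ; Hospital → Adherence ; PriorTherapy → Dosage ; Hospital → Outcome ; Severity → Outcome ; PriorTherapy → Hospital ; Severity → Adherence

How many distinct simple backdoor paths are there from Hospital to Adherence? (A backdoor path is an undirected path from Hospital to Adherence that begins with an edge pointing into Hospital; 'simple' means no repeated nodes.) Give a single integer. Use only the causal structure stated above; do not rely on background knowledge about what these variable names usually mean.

A backdoor path from Hospital to Adherence is any simple undirected path whose first edge points into Hospital (i.e. leaves Hospital via a parent).
Parents of Hospital: {PriorTherapy, Severity}.
Enumerating:
  P1: Hospital <- Severity -> Adherence
  P2: Hospital <- PriorTherapy <- Severity -> Adherence
  P3: Hospital <- PriorTherapy -> Outcome <- Severity -> Adherence
That exhausts the simple backdoor paths. Count: 3.

3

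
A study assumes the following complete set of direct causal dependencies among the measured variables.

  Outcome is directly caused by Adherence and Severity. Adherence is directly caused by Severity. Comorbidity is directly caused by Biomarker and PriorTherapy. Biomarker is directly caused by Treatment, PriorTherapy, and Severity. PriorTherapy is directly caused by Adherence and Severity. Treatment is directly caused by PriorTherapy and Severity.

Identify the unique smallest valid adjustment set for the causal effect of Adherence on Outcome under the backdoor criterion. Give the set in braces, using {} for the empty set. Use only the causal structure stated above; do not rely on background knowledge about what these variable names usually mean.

Variables eligible for adjustment (non-descendants of Adherence, excluding Adherence and Outcome): {Severity}.
Backdoor paths from Adherence to Outcome:
  P1: Adherence <- Severity -> Outcome
The empty set is not sufficient: P1 (Adherence <- Severity -> Outcome) has no collider blocking it and no conditioned non-collider, so it is open.
Try {Severity}:
  P1: blocked at fork node Severity ∈ conditioning set.
{Severity} contains no descendant of Adherence and blocks every backdoor path.
{Severity} is the unique smallest valid adjustment set.

{Severity}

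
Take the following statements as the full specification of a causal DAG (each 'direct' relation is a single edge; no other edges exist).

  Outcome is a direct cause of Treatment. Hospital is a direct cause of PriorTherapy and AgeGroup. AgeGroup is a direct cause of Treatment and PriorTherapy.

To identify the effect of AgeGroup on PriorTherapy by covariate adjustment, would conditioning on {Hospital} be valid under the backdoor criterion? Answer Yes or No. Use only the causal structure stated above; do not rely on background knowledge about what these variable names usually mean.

Yes

Backdoor paths from AgeGroup to PriorTherapy (paths whose first edge points into AgeGroup):
  P1: AgeGroup <- Hospital -> PriorTherapy
Condition 1 (no descendant of AgeGroup in the set): holds — descendants of AgeGroup are {PriorTherapy, Treatment}; none are in {Hospital}.
Condition 2 (every backdoor path blocked by {Hospital}):
  P1: blocked at fork node Hospital ∈ conditioning set.
{Hospital} satisfies the backdoor criterion.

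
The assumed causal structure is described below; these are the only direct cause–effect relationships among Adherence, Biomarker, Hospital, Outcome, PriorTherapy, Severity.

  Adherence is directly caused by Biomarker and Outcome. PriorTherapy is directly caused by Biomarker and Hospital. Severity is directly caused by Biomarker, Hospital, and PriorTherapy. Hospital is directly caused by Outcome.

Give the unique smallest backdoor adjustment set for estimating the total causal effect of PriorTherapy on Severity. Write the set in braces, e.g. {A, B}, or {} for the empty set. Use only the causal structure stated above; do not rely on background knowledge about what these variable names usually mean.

{Biomarker, Hospital}

Variables eligible for adjustment (non-descendants of PriorTherapy, excluding PriorTherapy and Severity): {Adherence, Biomarker, Hospital, Outcome}.
Backdoor paths from PriorTherapy to Severity:
  P1: PriorTherapy <- Hospital <- Outcome -> Adherence <- Biomarker -> Severity
  P2: PriorTherapy <- Hospital -> Severity
  P3: PriorTherapy <- Biomarker -> Adherence <- Outcome -> Hospital -> Severity
  P4: PriorTherapy <- Biomarker -> Severity
The empty set is not sufficient: P2 (PriorTherapy <- Hospital -> Severity) has no collider blocking it and no conditioned non-collider, so it is open.
Try {Biomarker, Hospital}:
  P1: blocked at chain node Hospital ∈ conditioning set.
  P2: blocked at fork node Hospital ∈ conditioning set.
  P3: blocked at fork node Biomarker ∈ conditioning set.
  P4: blocked at fork node Biomarker ∈ conditioning set.
{Biomarker, Hospital} contains no descendant of PriorTherapy and blocks every backdoor path.
Every element of {Biomarker, Hospital} is needed (dropping Biomarker leaves P4 open; dropping Hospital leaves P2 open), so no proper subset is valid.
Among all size-2 subsets of the eligible variables, only {Biomarker, Hospital} blocks every backdoor path, so it is the unique smallest valid adjustment set.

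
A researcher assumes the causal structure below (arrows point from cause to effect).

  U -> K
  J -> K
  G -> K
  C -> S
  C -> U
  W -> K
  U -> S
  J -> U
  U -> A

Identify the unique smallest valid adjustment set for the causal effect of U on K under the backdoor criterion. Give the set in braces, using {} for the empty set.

Variables eligible for adjustment (non-descendants of U, excluding U and K): {C, G, J, W}.
Backdoor paths from U to K:
  P1: U <- J -> K
The empty set is not sufficient: P1 (U <- J -> K) has no collider blocking it and no conditioned non-collider, so it is open.
Try {J}:
  P1: blocked at fork node J ∈ conditioning set.
{J} contains no descendant of U and blocks every backdoor path.
No other singleton works — e.g. {G} leaves P1 open — so {J} is the unique smallest valid adjustment set.

{J}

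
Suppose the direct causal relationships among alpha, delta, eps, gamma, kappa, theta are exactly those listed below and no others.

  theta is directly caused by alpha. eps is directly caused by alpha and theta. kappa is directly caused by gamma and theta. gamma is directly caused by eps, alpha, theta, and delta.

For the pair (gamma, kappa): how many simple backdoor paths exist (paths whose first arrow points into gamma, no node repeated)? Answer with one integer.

A backdoor path from gamma to kappa is any simple undirected path whose first edge points into gamma (i.e. leaves gamma via a parent).
Parents of gamma: {alpha, delta, eps, theta}.
Enumerating:
  P1: gamma <- alpha -> theta -> kappa
  P2: gamma <- alpha -> eps <- theta -> kappa
  P3: gamma <- theta -> kappa
  P4: gamma <- eps <- alpha -> theta -> kappa
  P5: gamma <- eps <- theta -> kappa
That exhausts the simple backdoor paths. Count: 5.

5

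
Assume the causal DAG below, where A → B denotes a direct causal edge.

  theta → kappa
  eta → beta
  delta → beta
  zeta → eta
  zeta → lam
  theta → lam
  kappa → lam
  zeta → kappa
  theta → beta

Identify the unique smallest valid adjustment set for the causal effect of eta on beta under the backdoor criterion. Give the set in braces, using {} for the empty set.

{}

Variables eligible for adjustment (non-descendants of eta, excluding eta and beta): {delta, kappa, lam, theta, zeta}.
Backdoor paths from eta to beta:
  P1: eta <- zeta -> kappa <- theta -> beta
  P2: eta <- zeta -> kappa -> lam <- theta -> beta
  P3: eta <- zeta -> lam <- theta -> beta
  P4: eta <- zeta -> lam <- kappa <- theta -> beta
Each backdoor path contains an unconditioned collider, so every path is already blocked with the empty conditioning set:
  P1: blocked at collider kappa (neither it nor any descendant is in the conditioning set).
  P2: blocked at collider lam (neither it nor any descendant is in the conditioning set).
  P3: blocked at collider lam (neither it nor any descendant is in the conditioning set).
  P4: blocked at collider lam (neither it nor any descendant is in the conditioning set).
The empty set is therefore the unique smallest valid set.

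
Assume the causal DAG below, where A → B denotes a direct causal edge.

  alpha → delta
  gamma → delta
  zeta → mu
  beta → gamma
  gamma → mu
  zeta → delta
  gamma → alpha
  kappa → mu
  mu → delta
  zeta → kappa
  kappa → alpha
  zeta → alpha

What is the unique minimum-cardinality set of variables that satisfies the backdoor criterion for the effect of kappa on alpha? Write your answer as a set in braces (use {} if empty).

Variables eligible for adjustment (non-descendants of kappa, excluding kappa and alpha): {beta, gamma, zeta}.
Backdoor paths from kappa to alpha:
  P1: kappa <- zeta -> mu <- gamma -> alpha
  P2: kappa <- zeta -> mu <- gamma -> delta <- alpha
  P3: kappa <- zeta -> mu -> delta <- gamma -> alpha
  P4: kappa <- zeta -> mu -> delta <- alpha
  P5: kappa <- zeta -> alpha
  P6: kappa <- zeta -> delta <- gamma -> alpha
  P7: kappa <- zeta -> delta <- mu <- gamma -> alpha
  P8: kappa <- zeta -> delta <- alpha
The empty set is not sufficient: P5 (kappa <- zeta -> alpha) has no collider blocking it and no conditioned non-collider, so it is open.
Try {zeta}:
  P1: blocked at fork node zeta ∈ conditioning set.
  P2: blocked at fork node zeta ∈ conditioning set.
  P3: blocked at fork node zeta ∈ conditioning set.
  P4: blocked at fork node zeta ∈ conditioning set.
  P5: blocked at fork node zeta ∈ conditioning set.
  P6: blocked at fork node zeta ∈ conditioning set.
  P7: blocked at fork node zeta ∈ conditioning set.
  P8: blocked at fork node zeta ∈ conditioning set.
{zeta} contains no descendant of kappa and blocks every backdoor path.
No other singleton works — e.g. {beta} leaves P5 open — so {zeta} is the unique smallest valid adjustment set.

{zeta}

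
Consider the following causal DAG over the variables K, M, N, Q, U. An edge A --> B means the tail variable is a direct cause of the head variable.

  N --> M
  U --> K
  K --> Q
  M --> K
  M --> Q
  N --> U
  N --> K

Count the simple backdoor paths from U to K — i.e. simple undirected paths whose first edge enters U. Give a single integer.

A backdoor path from U to K is any simple undirected path whose first edge points into U (i.e. leaves U via a parent).
Parents of U: {N}.
Enumerating:
  P1: U <- N -> M -> K
  P2: U <- N -> M -> Q <- K
  P3: U <- N -> K
That exhausts the simple backdoor paths. Count: 3.

3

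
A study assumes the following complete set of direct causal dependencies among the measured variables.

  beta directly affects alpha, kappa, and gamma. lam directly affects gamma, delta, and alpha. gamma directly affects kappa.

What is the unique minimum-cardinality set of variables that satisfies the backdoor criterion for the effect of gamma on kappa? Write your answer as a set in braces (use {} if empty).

Variables eligible for adjustment (non-descendants of gamma, excluding gamma and kappa): {alpha, beta, delta, lam}.
Backdoor paths from gamma to kappa:
  P1: gamma <- beta -> kappa
  P2: gamma <- lam -> alpha <- beta -> kappa
The empty set is not sufficient: P1 (gamma <- beta -> kappa) has no collider blocking it and no conditioned non-collider, so it is open.
Try {beta}:
  P1: blocked at fork node beta ∈ conditioning set.
  P2: blocked at collider alpha (neither it nor any descendant is in the conditioning set).
{beta} contains no descendant of gamma and blocks every backdoor path.
No other singleton works — e.g. {lam} leaves P1 open — so {beta} is the unique smallest valid adjustment set.

{beta}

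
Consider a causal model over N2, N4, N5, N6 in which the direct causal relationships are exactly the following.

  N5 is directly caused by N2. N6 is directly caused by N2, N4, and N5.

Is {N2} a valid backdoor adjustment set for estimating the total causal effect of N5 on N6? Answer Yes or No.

Backdoor paths from N5 to N6 (paths whose first edge points into N5):
  P1: N5 <- N2 -> N6
Condition 1 (no descendant of N5 in the set): holds — descendants of N5 are {N6}; none are in {N2}.
Condition 2 (every backdoor path blocked by {N2}):
  P1: blocked at fork node N2 ∈ conditioning set.
{N2} satisfies the backdoor criterion.

Yes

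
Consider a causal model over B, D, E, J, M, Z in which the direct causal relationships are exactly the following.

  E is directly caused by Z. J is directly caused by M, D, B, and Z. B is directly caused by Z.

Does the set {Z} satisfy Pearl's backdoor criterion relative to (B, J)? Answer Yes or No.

Yes

Backdoor paths from B to J (paths whose first edge points into B):
  P1: B <- Z -> J
Condition 1 (no descendant of B in the set): holds — descendants of B are {J}; none are in {Z}.
Condition 2 (every backdoor path blocked by {Z}):
  P1: blocked at fork node Z ∈ conditioning set.
{Z} satisfies the backdoor criterion.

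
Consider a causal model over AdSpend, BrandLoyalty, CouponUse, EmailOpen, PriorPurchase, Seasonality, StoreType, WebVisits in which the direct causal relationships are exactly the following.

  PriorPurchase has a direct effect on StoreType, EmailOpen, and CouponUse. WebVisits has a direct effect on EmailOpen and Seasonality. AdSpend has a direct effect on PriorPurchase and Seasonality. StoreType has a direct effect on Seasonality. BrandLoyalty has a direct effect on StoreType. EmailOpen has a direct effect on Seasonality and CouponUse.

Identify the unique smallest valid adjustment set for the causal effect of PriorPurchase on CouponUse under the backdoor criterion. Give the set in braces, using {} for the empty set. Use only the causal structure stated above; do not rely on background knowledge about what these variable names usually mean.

{}

Variables eligible for adjustment (non-descendants of PriorPurchase, excluding PriorPurchase and CouponUse): {AdSpend, BrandLoyalty, WebVisits}.
Backdoor paths from PriorPurchase to CouponUse:
  P1: PriorPurchase <- AdSpend -> Seasonality <- WebVisits -> EmailOpen -> CouponUse
  P2: PriorPurchase <- AdSpend -> Seasonality <- EmailOpen -> CouponUse
Each backdoor path contains an unconditioned collider, so every path is already blocked with the empty conditioning set:
  P1: blocked at collider Seasonality (neither it nor any descendant is in the conditioning set).
  P2: blocked at collider Seasonality (neither it nor any descendant is in the conditioning set).
The empty set is therefore the unique smallest valid set.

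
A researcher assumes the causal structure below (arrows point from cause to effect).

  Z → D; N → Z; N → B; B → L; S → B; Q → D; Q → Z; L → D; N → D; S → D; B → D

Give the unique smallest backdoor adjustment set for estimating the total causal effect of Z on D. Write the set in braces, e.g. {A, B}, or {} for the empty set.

Variables eligible for adjustment (non-descendants of Z, excluding Z and D): {B, L, N, Q, S}.
Backdoor paths from Z to D:
  P1: Z <- N -> B <- S -> D
  P2: Z <- N -> B -> L -> D
  P3: Z <- N -> B -> D
  P4: Z <- N -> D
  P5: Z <- Q -> D
The empty set is not sufficient: P2 (Z <- N -> B -> L -> D) has no collider blocking it and no conditioned non-collider, so it is open.
Try {N, Q}:
  P1: blocked at fork node N ∈ conditioning set.
  P2: blocked at fork node N ∈ conditioning set.
  P3: blocked at fork node N ∈ conditioning set.
  P4: blocked at fork node N ∈ conditioning set.
  P5: blocked at fork node Q ∈ conditioning set.
{N, Q} contains no descendant of Z and blocks every backdoor path.
Every element of {N, Q} is needed (dropping N leaves P2 open; dropping Q leaves P5 open), so no proper subset is valid.
Among all size-2 subsets of the eligible variables, only {N, Q} blocks every backdoor path, so it is the unique smallest valid adjustment set.

{N, Q}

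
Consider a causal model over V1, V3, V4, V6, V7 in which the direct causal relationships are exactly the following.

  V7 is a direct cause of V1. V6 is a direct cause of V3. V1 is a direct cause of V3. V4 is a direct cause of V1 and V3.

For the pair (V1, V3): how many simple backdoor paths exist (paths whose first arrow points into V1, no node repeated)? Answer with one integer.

A backdoor path from V1 to V3 is any simple undirected path whose first edge points into V1 (i.e. leaves V1 via a parent).
Parents of V1: {V4, V7}.
Enumerating:
  P1: V1 <- V4 -> V3
That exhausts the simple backdoor paths. Count: 1.

1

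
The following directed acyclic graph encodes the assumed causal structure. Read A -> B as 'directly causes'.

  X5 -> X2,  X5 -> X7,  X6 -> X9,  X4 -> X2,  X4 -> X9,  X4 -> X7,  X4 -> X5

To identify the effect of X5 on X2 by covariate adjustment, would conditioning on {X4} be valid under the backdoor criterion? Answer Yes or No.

Yes

Backdoor paths from X5 to X2 (paths whose first edge points into X5):
  P1: X5 <- X4 -> X2
Condition 1 (no descendant of X5 in the set): holds — descendants of X5 are {X2, X7}; none are in {X4}.
Condition 2 (every backdoor path blocked by {X4}):
  P1: blocked at fork node X4 ∈ conditioning set.
{X4} satisfies the backdoor criterion.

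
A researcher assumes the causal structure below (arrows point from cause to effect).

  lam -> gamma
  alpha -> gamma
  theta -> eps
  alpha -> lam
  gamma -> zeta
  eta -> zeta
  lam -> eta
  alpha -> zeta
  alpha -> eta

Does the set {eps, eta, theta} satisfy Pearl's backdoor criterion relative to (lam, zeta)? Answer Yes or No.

No

Backdoor paths from lam to zeta (paths whose first edge points into lam):
  P1: lam <- alpha -> gamma -> zeta
  P2: lam <- alpha -> eta -> zeta
  P3: lam <- alpha -> zeta
Condition 1 (no descendant of lam in the set): FAILS — eta is a descendant of lam.
Condition 2 (every backdoor path blocked by {eps, eta, theta}):
  P1: open — no interior node is in the conditioning set.
  P2: blocked at chain node eta ∈ conditioning set.
  P3: open — no interior node is in the conditioning set.
{eps, eta, theta} does not satisfy the backdoor criterion.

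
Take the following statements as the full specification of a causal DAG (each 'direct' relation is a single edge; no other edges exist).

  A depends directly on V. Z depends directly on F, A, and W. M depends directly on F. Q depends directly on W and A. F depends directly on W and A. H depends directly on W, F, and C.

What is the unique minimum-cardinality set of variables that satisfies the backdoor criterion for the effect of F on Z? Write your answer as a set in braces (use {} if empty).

{A, W}

Variables eligible for adjustment (non-descendants of F, excluding F and Z): {A, C, Q, V, W}.
Backdoor paths from F to Z:
  P1: F <- A -> Z
  P2: F <- A -> Q <- W -> Z
  P3: F <- W -> Z
  P4: F <- W -> Q <- A -> Z
The empty set is not sufficient: P1 (F <- A -> Z) has no collider blocking it and no conditioned non-collider, so it is open.
Try {A, W}:
  P1: blocked at fork node A ∈ conditioning set.
  P2: blocked at fork node A ∈ conditioning set.
  P3: blocked at fork node W ∈ conditioning set.
  P4: blocked at fork node W ∈ conditioning set.
{A, W} contains no descendant of F and blocks every backdoor path.
Every element of {A, W} is needed (dropping A leaves P1 open; dropping W leaves P3 open), so no proper subset is valid.
Among all size-2 subsets of the eligible variables, only {A, W} blocks every backdoor path, so it is the unique smallest valid adjustment set.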